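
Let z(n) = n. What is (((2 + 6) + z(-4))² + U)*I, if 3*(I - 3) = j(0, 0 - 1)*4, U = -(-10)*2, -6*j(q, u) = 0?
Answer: 108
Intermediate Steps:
j(q, u) = 0 (j(q, u) = -⅙*0 = 0)
U = 20 (U = -1*(-20) = 20)
I = 3 (I = 3 + (0*4)/3 = 3 + (⅓)*0 = 3 + 0 = 3)
(((2 + 6) + z(-4))² + U)*I = (((2 + 6) - 4)² + 20)*3 = ((8 - 4)² + 20)*3 = (4² + 20)*3 = (16 + 20)*3 = 36*3 = 108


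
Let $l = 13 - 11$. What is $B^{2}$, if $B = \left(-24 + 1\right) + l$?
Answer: $441$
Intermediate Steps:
$l = 2$ ($l = 13 - 11 = 2$)
$B = -21$ ($B = \left(-24 + 1\right) + 2 = -23 + 2 = -21$)
$B^{2} = \left(-21\right)^{2} = 441$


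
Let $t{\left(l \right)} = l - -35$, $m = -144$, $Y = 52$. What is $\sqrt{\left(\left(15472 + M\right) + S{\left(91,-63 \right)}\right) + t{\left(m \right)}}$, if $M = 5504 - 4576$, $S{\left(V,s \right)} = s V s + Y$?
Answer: $\sqrt{377522} \approx 614.43$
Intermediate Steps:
$S{\left(V,s \right)} = 52 + V s^{2}$ ($S{\left(V,s \right)} = s V s + 52 = V s s + 52 = V s^{2} + 52 = 52 + V s^{2}$)
$M = 928$
$t{\left(l \right)} = 35 + l$ ($t{\left(l \right)} = l + 35 = 35 + l$)
$\sqrt{\left(\left(15472 + M\right) + S{\left(91,-63 \right)}\right) + t{\left(m \right)}} = \sqrt{\left(\left(15472 + 928\right) + \left(52 + 91 \left(-63\right)^{2}\right)\right) + \left(35 - 144\right)} = \sqrt{\left(16400 + \left(52 + 91 \cdot 3969\right)\right) - 109} = \sqrt{\left(16400 + \left(52 + 361179\right)\right) - 109} = \sqrt{\left(16400 + 361231\right) - 109} = \sqrt{377631 - 109} = \sqrt{377522}$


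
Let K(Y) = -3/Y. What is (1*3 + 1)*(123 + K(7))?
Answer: 3432/7 ≈ 490.29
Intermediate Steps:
(1*3 + 1)*(123 + K(7)) = (1*3 + 1)*(123 - 3/7) = (3 + 1)*(123 - 3*⅐) = 4*(123 - 3/7) = 4*(858/7) = 3432/7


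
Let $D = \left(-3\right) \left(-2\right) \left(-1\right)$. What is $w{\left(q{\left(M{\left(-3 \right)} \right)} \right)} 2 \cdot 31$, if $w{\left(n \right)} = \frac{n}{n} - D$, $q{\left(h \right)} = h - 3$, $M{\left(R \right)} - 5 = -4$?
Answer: $434$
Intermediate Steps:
$M{\left(R \right)} = 1$ ($M{\left(R \right)} = 5 - 4 = 1$)
$q{\left(h \right)} = -3 + h$ ($q{\left(h \right)} = h - 3 = -3 + h$)
$D = -6$ ($D = 6 \left(-1\right) = -6$)
$w{\left(n \right)} = 7$ ($w{\left(n \right)} = \frac{n}{n} - -6 = 1 + 6 = 7$)
$w{\left(q{\left(M{\left(-3 \right)} \right)} \right)} 2 \cdot 31 = 7 \cdot 2 \cdot 31 = 14 \cdot 31 = 434$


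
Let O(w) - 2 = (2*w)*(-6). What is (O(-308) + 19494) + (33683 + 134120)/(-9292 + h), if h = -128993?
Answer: 3206937917/138285 ≈ 23191.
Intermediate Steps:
O(w) = 2 - 12*w (O(w) = 2 + (2*w)*(-6) = 2 - 12*w)
(O(-308) + 19494) + (33683 + 134120)/(-9292 + h) = ((2 - 12*(-308)) + 19494) + (33683 + 134120)/(-9292 - 128993) = ((2 + 3696) + 19494) + 167803/(-138285) = (3698 + 19494) + 167803*(-1/138285) = 23192 - 167803/138285 = 3206937917/138285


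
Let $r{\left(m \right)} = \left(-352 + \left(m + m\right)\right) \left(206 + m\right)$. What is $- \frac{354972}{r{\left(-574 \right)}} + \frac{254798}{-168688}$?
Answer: $- \frac{1044416733}{484978000} \approx -2.1535$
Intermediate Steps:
$r{\left(m \right)} = \left(-352 + 2 m\right) \left(206 + m\right)$
$- \frac{354972}{r{\left(-574 \right)}} + \frac{254798}{-168688} = - \frac{354972}{-72512 + 2 \left(-574\right)^{2} + 60 \left(-574\right)} + \frac{254798}{-168688} = - \frac{354972}{-72512 + 2 \cdot 329476 - 34440} + 254798 \left(- \frac{1}{168688}\right) = - \frac{354972}{-72512 + 658952 - 34440} - \frac{127399}{84344} = - \frac{354972}{552000} - \frac{127399}{84344} = \left(-354972\right) \frac{1}{552000} - \frac{127399}{84344} = - \frac{29581}{46000} - \frac{127399}{84344} = - \frac{1044416733}{484978000}$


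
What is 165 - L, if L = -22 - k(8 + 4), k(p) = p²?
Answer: 331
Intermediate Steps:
L = -166 (L = -22 - (8 + 4)² = -22 - 1*12² = -22 - 1*144 = -22 - 144 = -166)
165 - L = 165 - 1*(-166) = 165 + 166 = 331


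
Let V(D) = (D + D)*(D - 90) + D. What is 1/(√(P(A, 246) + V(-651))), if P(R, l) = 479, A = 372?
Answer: √964610/964610 ≈ 0.0010182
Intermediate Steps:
V(D) = D + 2*D*(-90 + D) (V(D) = (2*D)*(-90 + D) + D = 2*D*(-90 + D) + D = D + 2*D*(-90 + D))
1/(√(P(A, 246) + V(-651))) = 1/(√(479 - 651*(-179 + 2*(-651)))) = 1/(√(479 - 651*(-179 - 1302))) = 1/(√(479 - 651*(-1481))) = 1/(√(479 + 964131)) = 1/(√964610) = √964610/964610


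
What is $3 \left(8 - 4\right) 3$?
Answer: $36$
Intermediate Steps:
$3 \left(8 - 4\right) 3 = 3 \cdot 4 \cdot 3 = 12 \cdot 3 = 36$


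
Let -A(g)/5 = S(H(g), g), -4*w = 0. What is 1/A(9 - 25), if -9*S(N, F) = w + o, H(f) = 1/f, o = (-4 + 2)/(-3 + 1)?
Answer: 9/5 ≈ 1.8000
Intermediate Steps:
w = 0 (w = -¼*0 = 0)
o = 1 (o = -2/(-2) = -2*(-½) = 1)
H(f) = 1/f
S(N, F) = -⅑ (S(N, F) = -(0 + 1)/9 = -⅑*1 = -⅑)
A(g) = 5/9 (A(g) = -5*(-⅑) = 5/9)
1/A(9 - 25) = 1/(5/9) = 9/5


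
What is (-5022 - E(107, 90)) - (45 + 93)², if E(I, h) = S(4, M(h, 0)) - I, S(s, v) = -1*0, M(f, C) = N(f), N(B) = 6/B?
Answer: -23959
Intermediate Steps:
M(f, C) = 6/f
S(s, v) = 0
E(I, h) = -I (E(I, h) = 0 - I = -I)
(-5022 - E(107, 90)) - (45 + 93)² = (-5022 - (-1)*107) - (45 + 93)² = (-5022 - 1*(-107)) - 1*138² = (-5022 + 107) - 1*19044 = -4915 - 19044 = -23959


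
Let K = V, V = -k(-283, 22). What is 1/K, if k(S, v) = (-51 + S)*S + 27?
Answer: -1/94549 ≈ -1.0577e-5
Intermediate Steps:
k(S, v) = 27 + S*(-51 + S) (k(S, v) = S*(-51 + S) + 27 = 27 + S*(-51 + S))
V = -94549 (V = -(27 + (-283)² - 51*(-283)) = -(27 + 80089 + 14433) = -1*94549 = -94549)
K = -94549
1/K = 1/(-94549) = -1/94549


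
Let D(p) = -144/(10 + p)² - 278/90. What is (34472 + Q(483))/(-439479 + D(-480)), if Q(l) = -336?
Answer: -8483222700/109216792777 ≈ -0.077673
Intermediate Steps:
D(p) = -139/45 - 144/(10 + p)² (D(p) = -144/(10 + p)² - 278*1/90 = -144/(10 + p)² - 139/45 = -139/45 - 144/(10 + p)²)
(34472 + Q(483))/(-439479 + D(-480)) = (34472 - 336)/(-439479 + (-139/45 - 144/(10 - 480)²)) = 34136/(-439479 + (-139/45 - 144/(-470)²)) = 34136/(-439479 + (-139/45 - 144*1/220900)) = 34136/(-439479 + (-139/45 - 36/55225)) = 34136/(-439479 - 1535579/497025) = 34136/(-218433585554/497025) = 34136*(-497025/218433585554) = -8483222700/109216792777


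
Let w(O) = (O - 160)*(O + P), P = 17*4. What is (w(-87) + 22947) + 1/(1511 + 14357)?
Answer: 438591521/15868 ≈ 27640.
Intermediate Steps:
P = 68
w(O) = (-160 + O)*(68 + O) (w(O) = (O - 160)*(O + 68) = (-160 + O)*(68 + O))
(w(-87) + 22947) + 1/(1511 + 14357) = ((-10880 + (-87)² - 92*(-87)) + 22947) + 1/(1511 + 14357) = ((-10880 + 7569 + 8004) + 22947) + 1/15868 = (4693 + 22947) + 1/15868 = 27640 + 1/15868 = 438591521/15868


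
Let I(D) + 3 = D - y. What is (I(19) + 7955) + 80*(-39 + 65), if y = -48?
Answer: 10099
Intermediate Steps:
I(D) = 45 + D (I(D) = -3 + (D - 1*(-48)) = -3 + (D + 48) = -3 + (48 + D) = 45 + D)
(I(19) + 7955) + 80*(-39 + 65) = ((45 + 19) + 7955) + 80*(-39 + 65) = (64 + 7955) + 80*26 = 8019 + 2080 = 10099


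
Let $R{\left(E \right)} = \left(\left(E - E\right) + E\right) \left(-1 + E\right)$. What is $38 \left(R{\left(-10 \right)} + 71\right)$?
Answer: $6878$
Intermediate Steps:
$R{\left(E \right)} = E \left(-1 + E\right)$ ($R{\left(E \right)} = \left(0 + E\right) \left(-1 + E\right) = E \left(-1 + E\right)$)
$38 \left(R{\left(-10 \right)} + 71\right) = 38 \left(- 10 \left(-1 - 10\right) + 71\right) = 38 \left(\left(-10\right) \left(-11\right) + 71\right) = 38 \left(110 + 71\right) = 38 \cdot 181 = 6878$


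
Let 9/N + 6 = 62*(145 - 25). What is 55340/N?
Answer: 45710840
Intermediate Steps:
N = 1/826 (N = 9/(-6 + 62*(145 - 25)) = 9/(-6 + 62*120) = 9/(-6 + 7440) = 9/7434 = 9*(1/7434) = 1/826 ≈ 0.0012107)
55340/N = 55340/(1/826) = 55340*826 = 45710840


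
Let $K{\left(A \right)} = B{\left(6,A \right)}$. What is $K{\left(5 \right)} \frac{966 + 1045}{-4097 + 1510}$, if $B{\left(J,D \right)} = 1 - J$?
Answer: $\frac{10055}{2587} \approx 3.8867$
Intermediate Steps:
$K{\left(A \right)} = -5$ ($K{\left(A \right)} = 1 - 6 = -5$)
$K{\left(5 \right)} \frac{966 + 1045}{-4097 + 1510} = - 5 \frac{966 + 1045}{-4097 + 1510} = - 5 \frac{2011}{-2587} = - 5 \cdot 2011 \left(- \frac{1}{2587}\right) = \left(-5\right) \left(- \frac{2011}{2587}\right) = \frac{10055}{2587}$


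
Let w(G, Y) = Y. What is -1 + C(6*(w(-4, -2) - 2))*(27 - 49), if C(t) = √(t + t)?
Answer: -1 - 88*I*√3 ≈ -1.0 - 152.42*I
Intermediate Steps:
C(t) = √2*√t (C(t) = √(2*t) = √2*√t)
-1 + C(6*(w(-4, -2) - 2))*(27 - 49) = -1 + (√2*√(6*(-2 - 2)))*(27 - 49) = -1 + (√2*√(6*(-4)))*(-22) = -1 + (√2*√(-24))*(-22) = -1 + (√2*(2*I*√6))*(-22) = -1 + (4*I*√3)*(-22) = -1 - 88*I*√3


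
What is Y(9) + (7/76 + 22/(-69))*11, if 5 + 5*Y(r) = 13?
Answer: -23443/26220 ≈ -0.89409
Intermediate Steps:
Y(r) = 8/5 (Y(r) = -1 + (⅕)*13 = -1 + 13/5 = 8/5)
Y(9) + (7/76 + 22/(-69))*11 = 8/5 + (7/76 + 22/(-69))*11 = 8/5 + (7*(1/76) + 22*(-1/69))*11 = 8/5 + (7/76 - 22/69)*11 = 8/5 - 1189/5244*11 = 8/5 - 13079/5244 = -23443/26220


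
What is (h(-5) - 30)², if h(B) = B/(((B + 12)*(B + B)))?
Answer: 175561/196 ≈ 895.72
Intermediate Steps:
h(B) = 1/(2*(12 + B)) (h(B) = B/(((12 + B)*(2*B))) = B/((2*B*(12 + B))) = B*(1/(2*B*(12 + B))) = 1/(2*(12 + B)))
(h(-5) - 30)² = (1/(2*(12 - 5)) - 30)² = ((½)/7 - 30)² = ((½)*(⅐) - 30)² = (1/14 - 30)² = (-419/14)² = 175561/196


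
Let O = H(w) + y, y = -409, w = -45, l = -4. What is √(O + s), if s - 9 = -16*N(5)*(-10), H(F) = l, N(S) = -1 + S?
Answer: 2*√59 ≈ 15.362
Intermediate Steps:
H(F) = -4
O = -413 (O = -4 - 409 = -413)
s = 649 (s = 9 - 16*(-1 + 5)*(-10) = 9 - 16*4*(-10) = 9 - 64*(-10) = 9 + 640 = 649)
√(O + s) = √(-413 + 649) = √236 = 2*√59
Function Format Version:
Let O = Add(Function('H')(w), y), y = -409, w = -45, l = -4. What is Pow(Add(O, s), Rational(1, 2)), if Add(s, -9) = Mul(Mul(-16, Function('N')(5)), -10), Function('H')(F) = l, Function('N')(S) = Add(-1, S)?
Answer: Mul(2, Pow(59, Rational(1, 2))) ≈ 15.362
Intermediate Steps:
Function('H')(F) = -4
O = -413 (O = Add(-4, -409) = -413)
s = 649 (s = Add(9, Mul(Mul(-16, Add(-1, 5)), -10)) = Add(9, Mul(Mul(-16, 4), -10)) = Add(9, Mul(-64, -10)) = Add(9, 640) = 649)
Pow(Add(O, s), Rational(1, 2)) = Pow(Add(-413, 649), Rational(1, 2)) = Pow(236, Rational(1, 2)) = Mul(2, Pow(59, Rational(1, 2)))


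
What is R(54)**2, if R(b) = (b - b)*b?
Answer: 0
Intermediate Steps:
R(b) = 0 (R(b) = 0*b = 0)
R(54)**2 = 0**2 = 0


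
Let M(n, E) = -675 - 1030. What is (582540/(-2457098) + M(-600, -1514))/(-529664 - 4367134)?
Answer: 299281045/859422326586 ≈ 0.00034824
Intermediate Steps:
M(n, E) = -1705
(582540/(-2457098) + M(-600, -1514))/(-529664 - 4367134) = (582540/(-2457098) - 1705)/(-529664 - 4367134) = (582540*(-1/2457098) - 1705)/(-4896798) = (-41610/175507 - 1705)*(-1/4896798) = -299281045/175507*(-1/4896798) = 299281045/859422326586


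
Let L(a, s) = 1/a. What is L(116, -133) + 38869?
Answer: 4508805/116 ≈ 38869.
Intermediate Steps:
L(116, -133) + 38869 = 1/116 + 38869 = 4508805/116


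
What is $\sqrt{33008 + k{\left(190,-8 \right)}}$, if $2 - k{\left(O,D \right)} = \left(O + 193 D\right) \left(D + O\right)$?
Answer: $\sqrt{279438} \approx 528.62$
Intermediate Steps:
$k{\left(O,D \right)} = 2 - \left(D + O\right) \left(O + 193 D\right)$ ($k{\left(O,D \right)} = 2 - \left(O + 193 D\right) \left(D + O\right) = 2 - \left(D + O\right) \left(O + 193 D\right)$)
$\sqrt{33008 + k{\left(190,-8 \right)}} = \sqrt{33008 - \left(36098 - 294880 + 12352\right)} = \sqrt{33008 + \left(2 - 36100 - 12352 + 294880\right)} = \sqrt{33008 + 246430} = \sqrt{279438}$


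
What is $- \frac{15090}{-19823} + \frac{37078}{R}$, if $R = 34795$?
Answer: $\frac{1260053744}{689741285} \approx 1.8268$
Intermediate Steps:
$- \frac{15090}{-19823} + \frac{37078}{R} = - \frac{15090}{-19823} + \frac{37078}{34795} = \left(-15090\right) \left(- \frac{1}{19823}\right) + 37078 \cdot \frac{1}{34795} = \frac{15090}{19823} + \frac{37078}{34795} = \frac{1260053744}{689741285}$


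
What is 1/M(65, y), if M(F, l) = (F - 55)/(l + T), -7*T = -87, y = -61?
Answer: -34/7 ≈ -4.8571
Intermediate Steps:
T = 87/7 (T = -⅐*(-87) = 87/7 ≈ 12.429)
M(F, l) = (-55 + F)/(87/7 + l) (M(F, l) = (F - 55)/(l + 87/7) = (-55 + F)/(87/7 + l))
1/M(65, y) = 1/(7*(-55 + 65)/(87 + 7*(-61))) = 1/(7*10/(87 - 427)) = 1/(7*10/(-340)) = 1/(7*(-1/340)*10) = 1/(-7/34) = -34/7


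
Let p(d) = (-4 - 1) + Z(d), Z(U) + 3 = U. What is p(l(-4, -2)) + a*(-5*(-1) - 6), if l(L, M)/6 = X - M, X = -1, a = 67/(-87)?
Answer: -107/87 ≈ -1.2299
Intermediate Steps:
Z(U) = -3 + U
a = -67/87 (a = 67*(-1/87) = -67/87 ≈ -0.77011)
l(L, M) = -6 - 6*M (l(L, M) = 6*(-1 - M) = -6 - 6*M)
p(d) = -8 + d (p(d) = (-4 - 1) + (-3 + d) = -5 + (-3 + d) = -8 + d)
p(l(-4, -2)) + a*(-5*(-1) - 6) = (-8 + (-6 - 6*(-2))) - 67*(-5*(-1) - 6)/87 = (-8 + (-6 + 12)) - 67*(5 - 6)/87 = (-8 + 6) - 67/87*(-1) = -2 + 67/87 = -107/87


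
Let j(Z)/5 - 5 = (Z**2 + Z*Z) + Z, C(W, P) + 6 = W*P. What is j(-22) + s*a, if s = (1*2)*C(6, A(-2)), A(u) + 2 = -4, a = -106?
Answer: 13659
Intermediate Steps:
A(u) = -6 (A(u) = -2 - 4 = -6)
C(W, P) = -6 + P*W (C(W, P) = -6 + W*P = -6 + P*W)
s = -84 (s = (1*2)*(-6 - 6*6) = 2*(-6 - 36) = 2*(-42) = -84)
j(Z) = 25 + 5*Z + 10*Z**2 (j(Z) = 25 + 5*((Z**2 + Z*Z) + Z) = 25 + 5*((Z**2 + Z**2) + Z) = 25 + 5*(2*Z**2 + Z) = 25 + 5*(Z + 2*Z**2) = 25 + (5*Z + 10*Z**2) = 25 + 5*Z + 10*Z**2)
j(-22) + s*a = (25 + 5*(-22) + 10*(-22)**2) - 84*(-106) = (25 - 110 + 10*484) + 8904 = (25 - 110 + 4840) + 8904 = 4755 + 8904 = 13659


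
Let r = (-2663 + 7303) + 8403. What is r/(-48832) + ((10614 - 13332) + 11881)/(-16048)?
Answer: -2414565/2881088 ≈ -0.83807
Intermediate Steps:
r = 13043 (r = 4640 + 8403 = 13043)
r/(-48832) + ((10614 - 13332) + 11881)/(-16048) = 13043/(-48832) + ((10614 - 13332) + 11881)/(-16048) = 13043*(-1/48832) + (-2718 + 11881)*(-1/16048) = -13043/48832 + 9163*(-1/16048) = -13043/48832 - 539/944 = -2414565/2881088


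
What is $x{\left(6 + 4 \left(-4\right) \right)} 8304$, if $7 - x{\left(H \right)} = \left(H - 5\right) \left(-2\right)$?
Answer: $-190992$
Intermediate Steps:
$x{\left(H \right)} = -3 + 2 H$ ($x{\left(H \right)} = 7 - \left(H - 5\right) \left(-2\right) = 7 - \left(-5 + H\right) \left(-2\right) = 7 - \left(10 - 2 H\right) = 7 + \left(-10 + 2 H\right) = -3 + 2 H$)
$x{\left(6 + 4 \left(-4\right) \right)} 8304 = \left(-3 + 2 \left(6 + 4 \left(-4\right)\right)\right) 8304 = \left(-3 + 2 \left(6 - 16\right)\right) 8304 = \left(-3 + 2 \left(-10\right)\right) 8304 = \left(-3 - 20\right) 8304 = \left(-23\right) 8304 = -190992$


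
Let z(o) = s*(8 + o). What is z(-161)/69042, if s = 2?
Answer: -51/11507 ≈ -0.0044321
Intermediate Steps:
z(o) = 16 + 2*o (z(o) = 2*(8 + o) = 16 + 2*o)
z(-161)/69042 = (16 + 2*(-161))/69042 = (16 - 322)*(1/69042) = -306*1/69042 = -51/11507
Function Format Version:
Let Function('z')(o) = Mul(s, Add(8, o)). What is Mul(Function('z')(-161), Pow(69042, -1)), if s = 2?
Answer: Rational(-51, 11507) ≈ -0.0044321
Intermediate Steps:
Function('z')(o) = Add(16, Mul(2, o)) (Function('z')(o) = Mul(2, Add(8, o)) = Add(16, Mul(2, o)))
Mul(Function('z')(-161), Pow(69042, -1)) = Mul(Add(16, Mul(2, -161)), Pow(69042, -1)) = Mul(Add(16, -322), Rational(1, 69042)) = Mul(-306, Rational(1, 69042)) = Rational(-51, 11507)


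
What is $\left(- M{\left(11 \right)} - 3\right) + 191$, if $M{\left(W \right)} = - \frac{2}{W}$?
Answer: $\frac{2070}{11} \approx 188.18$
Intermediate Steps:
$\left(- M{\left(11 \right)} - 3\right) + 191 = \left(- \frac{-2}{11} - 3\right) + 191 = \left(\left(-1\right) \left(- \frac{2}{11}\right) - 3\right) + 191 = \left(\frac{2}{11} - 3\right) + 191 = - \frac{31}{11} + 191 = \frac{2070}{11}$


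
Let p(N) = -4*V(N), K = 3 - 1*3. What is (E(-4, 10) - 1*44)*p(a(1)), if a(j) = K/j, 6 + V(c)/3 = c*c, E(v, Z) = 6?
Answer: -2736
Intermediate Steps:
V(c) = -18 + 3*c² (V(c) = -18 + 3*(c*c) = -18 + 3*c²)
K = 0 (K = 3 - 3 = 0)
a(j) = 0 (a(j) = 0/j = 0)
p(N) = 72 - 12*N² (p(N) = -4*(-18 + 3*N²) = 72 - 12*N²)
(E(-4, 10) - 1*44)*p(a(1)) = (6 - 1*44)*(72 - 12*0²) = (6 - 44)*(72 - 12*0) = -38*(72 + 0) = -38*72 = -2736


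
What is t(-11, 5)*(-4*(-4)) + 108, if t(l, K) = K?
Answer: 188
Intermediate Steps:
t(-11, 5)*(-4*(-4)) + 108 = 5*(-4*(-4)) + 108 = 5*16 + 108 = 80 + 108 = 188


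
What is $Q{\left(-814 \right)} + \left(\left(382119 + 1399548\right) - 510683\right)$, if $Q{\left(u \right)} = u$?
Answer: $1270170$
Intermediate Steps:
$Q{\left(-814 \right)} + \left(\left(382119 + 1399548\right) - 510683\right) = -814 + \left(\left(382119 + 1399548\right) - 510683\right) = -814 + \left(1781667 - 510683\right) = -814 + 1270984 = 1270170$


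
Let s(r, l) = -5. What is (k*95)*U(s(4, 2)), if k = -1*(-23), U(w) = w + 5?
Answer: 0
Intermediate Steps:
U(w) = 5 + w
k = 23
(k*95)*U(s(4, 2)) = (23*95)*(5 - 5) = 2185*0 = 0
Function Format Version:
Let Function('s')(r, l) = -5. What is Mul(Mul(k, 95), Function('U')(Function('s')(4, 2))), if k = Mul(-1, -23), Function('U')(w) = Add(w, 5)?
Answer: 0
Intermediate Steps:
Function('U')(w) = Add(5, w)
k = 23
Mul(Mul(k, 95), Function('U')(Function('s')(4, 2))) = Mul(Mul(23, 95), Add(5, -5)) = Mul(2185, 0) = 0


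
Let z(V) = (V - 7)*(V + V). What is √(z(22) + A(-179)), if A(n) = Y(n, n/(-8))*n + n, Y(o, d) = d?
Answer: 11*I*√466/4 ≈ 59.364*I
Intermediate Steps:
z(V) = 2*V*(-7 + V) (z(V) = (-7 + V)*(2*V) = 2*V*(-7 + V))
A(n) = n - n²/8 (A(n) = (n/(-8))*n + n = (n*(-⅛))*n + n = (-n/8)*n + n = -n²/8 + n = n - n²/8)
√(z(22) + A(-179)) = √(2*22*(-7 + 22) + (⅛)*(-179)*(8 - 1*(-179))) = √(2*22*15 + (⅛)*(-179)*(8 + 179)) = √(660 + (⅛)*(-179)*187) = √(660 - 33473/8) = √(-28193/8) = 11*I*√466/4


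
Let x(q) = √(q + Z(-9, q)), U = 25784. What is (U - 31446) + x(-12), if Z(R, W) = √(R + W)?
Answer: -5662 + √(-12 + I*√21) ≈ -5661.4 + 3.5246*I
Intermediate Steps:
x(q) = √(q + √(-9 + q))
(U - 31446) + x(-12) = (25784 - 31446) + √(-12 + √(-9 - 12)) = -5662 + √(-12 + √(-21)) = -5662 + √(-12 + I*√21)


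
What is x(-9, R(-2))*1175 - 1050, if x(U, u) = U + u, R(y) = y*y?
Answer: -6925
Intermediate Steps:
R(y) = y²
x(-9, R(-2))*1175 - 1050 = (-9 + (-2)²)*1175 - 1050 = (-9 + 4)*1175 - 1050 = -5*1175 - 1050 = -5875 - 1050 = -6925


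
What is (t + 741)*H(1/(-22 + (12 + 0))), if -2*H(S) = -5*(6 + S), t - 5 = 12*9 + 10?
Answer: 12744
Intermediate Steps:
t = 123 (t = 5 + (12*9 + 10) = 5 + (108 + 10) = 5 + 118 = 123)
H(S) = 15 + 5*S/2 (H(S) = -(-5)*(6 + S)/2 = -(-30 - 5*S)/2 = 15 + 5*S/2)
(t + 741)*H(1/(-22 + (12 + 0))) = (123 + 741)*(15 + 5/(2*(-22 + (12 + 0)))) = 864*(15 + 5/(2*(-22 + 12))) = 864*(15 + (5/2)/(-10)) = 864*(15 + (5/2)*(-⅒)) = 864*(15 - ¼) = 864*(59/4) = 12744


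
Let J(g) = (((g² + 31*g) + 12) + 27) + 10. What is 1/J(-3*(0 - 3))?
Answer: 1/409 ≈ 0.0024450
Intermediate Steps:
J(g) = 49 + g² + 31*g (J(g) = ((12 + g² + 31*g) + 27) + 10 = (39 + g² + 31*g) + 10 = 49 + g² + 31*g)
1/J(-3*(0 - 3)) = 1/(49 + (-3*(0 - 3))² + 31*(-3*(0 - 3))) = 1/(49 + (-3*(-3))² + 31*(-3*(-3))) = 1/(49 + 9² + 31*9) = 1/(49 + 81 + 279) = 1/409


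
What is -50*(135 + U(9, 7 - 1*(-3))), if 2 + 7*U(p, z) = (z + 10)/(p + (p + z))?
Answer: -330300/49 ≈ -6740.8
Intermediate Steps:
U(p, z) = -2/7 + (10 + z)/(7*(z + 2*p)) (U(p, z) = -2/7 + ((z + 10)/(p + (p + z)))/7 = -2/7 + ((10 + z)/(z + 2*p))/7 = -2/7 + (10 + z)/(7*(z + 2*p)))
-50*(135 + U(9, 7 - 1*(-3))) = -50*(135 + (10 - (7 - 1*(-3)) - 4*9)/(7*((7 - 1*(-3)) + 2*9))) = -50*(135 + (10 - (7 + 3) - 36)/(7*((7 + 3) + 18))) = -50*(135 + (10 - 1*10 - 36)/(7*(10 + 18))) = -50*(135 + (1/7)*(10 - 10 - 36)/28) = -50*(135 + (1/7)*(1/28)*(-36)) = -50*(135 - 9/49) = -50*6606/49 = -330300/49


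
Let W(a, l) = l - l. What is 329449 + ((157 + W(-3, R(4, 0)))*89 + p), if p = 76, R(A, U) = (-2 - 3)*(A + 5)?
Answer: 343498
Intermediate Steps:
R(A, U) = -25 - 5*A (R(A, U) = -5*(5 + A) = -25 - 5*A)
W(a, l) = 0
329449 + ((157 + W(-3, R(4, 0)))*89 + p) = 329449 + ((157 + 0)*89 + 76) = 329449 + (157*89 + 76) = 329449 + (13973 + 76) = 329449 + 14049 = 343498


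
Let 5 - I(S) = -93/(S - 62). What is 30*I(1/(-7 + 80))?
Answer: 95016/905 ≈ 104.99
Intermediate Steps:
I(S) = 5 + 93/(-62 + S) (I(S) = 5 - (-93)/(S - 62) = 5 - (-93)/(-62 + S) = 5 + 93/(-62 + S))
30*I(1/(-7 + 80)) = 30*((-217 + 5/(-7 + 80))/(-62 + 1/(-7 + 80))) = 30*((-217 + 5/73)/(-62 + 1/73)) = 30*((-217 + 5*(1/73))/(-62 + 1/73)) = 30*((-217 + 5/73)/(-4525/73)) = 30*(-73/4525*(-15836/73)) = 30*(15836/4525) = 95016/905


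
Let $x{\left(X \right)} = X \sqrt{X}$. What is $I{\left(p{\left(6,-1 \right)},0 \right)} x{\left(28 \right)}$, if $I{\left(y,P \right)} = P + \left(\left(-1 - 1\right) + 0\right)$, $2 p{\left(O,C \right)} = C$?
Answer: $- 112 \sqrt{7} \approx -296.32$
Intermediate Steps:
$p{\left(O,C \right)} = \frac{C}{2}$
$I{\left(y,P \right)} = -2 + P$ ($I{\left(y,P \right)} = P + \left(-2 + 0\right) = P - 2 = -2 + P$)
$x{\left(X \right)} = X^{\frac{3}{2}}$
$I{\left(p{\left(6,-1 \right)},0 \right)} x{\left(28 \right)} = \left(-2 + 0\right) 28^{\frac{3}{2}} = - 2 \cdot 56 \sqrt{7} = - 112 \sqrt{7}$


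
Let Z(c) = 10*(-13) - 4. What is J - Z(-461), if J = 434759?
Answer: 434893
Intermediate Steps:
Z(c) = -134 (Z(c) = -130 - 4 = -134)
J - Z(-461) = 434759 - 1*(-134) = 434759 + 134 = 434893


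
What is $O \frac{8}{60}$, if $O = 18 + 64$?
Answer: $\frac{164}{15} \approx 10.933$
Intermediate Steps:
$O = 82$
$O \frac{8}{60} = 82 \cdot \frac{8}{60} = 82 \cdot 8 \cdot \frac{1}{60} = 82 \cdot \frac{2}{15} = \frac{164}{15}$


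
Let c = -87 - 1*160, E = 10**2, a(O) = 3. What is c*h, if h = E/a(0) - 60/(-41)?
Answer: -1057160/123 ≈ -8594.8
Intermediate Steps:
E = 100
h = 4280/123 (h = 100/3 - 60/(-41) = 100*(1/3) - 60*(-1/41) = 100/3 + 60/41 = 4280/123 ≈ 34.797)
c = -247 (c = -87 - 160 = -247)
c*h = -247*4280/123 = -1057160/123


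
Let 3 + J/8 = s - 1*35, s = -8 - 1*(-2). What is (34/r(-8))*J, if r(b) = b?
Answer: 1496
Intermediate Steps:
s = -6 (s = -8 + 2 = -6)
J = -352 (J = -24 + 8*(-6 - 1*35) = -24 + 8*(-6 - 35) = -24 + 8*(-41) = -24 - 328 = -352)
(34/r(-8))*J = (34/(-8))*(-352) = -⅛*34*(-352) = -17/4*(-352) = 1496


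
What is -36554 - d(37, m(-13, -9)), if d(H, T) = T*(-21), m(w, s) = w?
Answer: -36827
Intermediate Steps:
d(H, T) = -21*T
-36554 - d(37, m(-13, -9)) = -36554 - (-21)*(-13) = -36554 - 1*273 = -36554 - 273 = -36827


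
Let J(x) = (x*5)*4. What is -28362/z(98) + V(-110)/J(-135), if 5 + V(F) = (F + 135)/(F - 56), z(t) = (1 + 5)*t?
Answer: -23539529/488040 ≈ -48.233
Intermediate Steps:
z(t) = 6*t
V(F) = -5 + (135 + F)/(-56 + F) (V(F) = -5 + (F + 135)/(F - 56) = -5 + (135 + F)/(-56 + F))
J(x) = 20*x (J(x) = (5*x)*4 = 20*x)
-28362/z(98) + V(-110)/J(-135) = -28362/(6*98) + ((415 - 4*(-110))/(-56 - 110))/((20*(-135))) = -28362/588 + ((415 + 440)/(-166))/(-2700) = -28362*1/588 - 1/166*855*(-1/2700) = -4727/98 - 855/166*(-1/2700) = -4727/98 + 19/9960 = -23539529/488040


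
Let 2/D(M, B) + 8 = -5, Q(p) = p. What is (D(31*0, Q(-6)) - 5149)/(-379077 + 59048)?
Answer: 66939/4160377 ≈ 0.016090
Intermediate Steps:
D(M, B) = -2/13 (D(M, B) = 2/(-8 - 5) = 2/(-13) = 2*(-1/13) = -2/13)
(D(31*0, Q(-6)) - 5149)/(-379077 + 59048) = (-2/13 - 5149)/(-379077 + 59048) = -66939/13/(-320029) = -66939/13*(-1/320029) = 66939/4160377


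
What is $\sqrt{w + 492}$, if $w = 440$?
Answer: $2 \sqrt{233} \approx 30.529$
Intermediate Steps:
$\sqrt{w + 492} = \sqrt{440 + 492} = \sqrt{932} = 2 \sqrt{233}$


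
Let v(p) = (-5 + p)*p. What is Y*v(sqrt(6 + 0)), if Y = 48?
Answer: 288 - 240*sqrt(6) ≈ -299.88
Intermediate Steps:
v(p) = p*(-5 + p)
Y*v(sqrt(6 + 0)) = 48*(sqrt(6 + 0)*(-5 + sqrt(6 + 0))) = 48*(sqrt(6)*(-5 + sqrt(6))) = 48*sqrt(6)*(-5 + sqrt(6))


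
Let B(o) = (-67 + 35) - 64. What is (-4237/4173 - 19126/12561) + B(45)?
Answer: -1721690281/17472351 ≈ -98.538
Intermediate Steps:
B(o) = -96 (B(o) = -32 - 64 = -96)
(-4237/4173 - 19126/12561) + B(45) = (-4237/4173 - 19126/12561) - 96 = -44344585/17472351 - 96 = -1721690281/17472351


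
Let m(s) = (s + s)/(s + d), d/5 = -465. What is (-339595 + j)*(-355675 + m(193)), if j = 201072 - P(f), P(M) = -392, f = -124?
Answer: 52372333150333/1066 ≈ 4.9130e+10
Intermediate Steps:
d = -2325 (d = 5*(-465) = -2325)
m(s) = 2*s/(-2325 + s) (m(s) = (s + s)/(s - 2325) = (2*s)/(-2325 + s) = 2*s/(-2325 + s))
j = 201464 (j = 201072 - 1*(-392) = 201072 + 392 = 201464)
(-339595 + j)*(-355675 + m(193)) = (-339595 + 201464)*(-355675 + 2*193/(-2325 + 193)) = -138131*(-355675 + 2*193/(-2132)) = -138131*(-355675 + 2*193*(-1/2132)) = -138131*(-355675 - 193/1066) = -138131*(-379149743/1066) = 52372333150333/1066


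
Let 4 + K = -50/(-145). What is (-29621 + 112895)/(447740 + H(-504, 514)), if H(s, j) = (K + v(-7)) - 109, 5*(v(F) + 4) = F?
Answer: 6037365/32452591 ≈ 0.18604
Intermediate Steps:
v(F) = -4 + F/5
K = -106/29 (K = -4 - 50/(-145) = -4 - 50*(-1/145) = -4 + 10/29 = -106/29 ≈ -3.6552)
H(s, j) = -17118/145 (H(s, j) = (-106/29 + (-4 + (⅕)*(-7))) - 109 = (-106/29 + (-4 - 7/5)) - 109 = (-106/29 - 27/5) - 109 = -1313/145 - 109 = -17118/145)
(-29621 + 112895)/(447740 + H(-504, 514)) = (-29621 + 112895)/(447740 - 17118/145) = 83274/(64905182/145) = 83274*(145/64905182) = 6037365/32452591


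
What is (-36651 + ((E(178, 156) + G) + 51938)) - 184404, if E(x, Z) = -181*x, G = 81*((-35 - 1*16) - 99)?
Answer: -213485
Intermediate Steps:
G = -12150 (G = 81*((-35 - 16) - 99) = 81*(-51 - 99) = 81*(-150) = -12150)
(-36651 + ((E(178, 156) + G) + 51938)) - 184404 = (-36651 + ((-181*178 - 12150) + 51938)) - 184404 = (-36651 + ((-32218 - 12150) + 51938)) - 184404 = (-36651 + (-44368 + 51938)) - 184404 = (-36651 + 7570) - 184404 = -29081 - 184404 = -213485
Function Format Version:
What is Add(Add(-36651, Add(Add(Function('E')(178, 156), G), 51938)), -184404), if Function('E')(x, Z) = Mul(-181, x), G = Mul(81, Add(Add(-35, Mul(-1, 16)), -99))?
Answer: -213485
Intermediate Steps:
G = -12150 (G = Mul(81, Add(Add(-35, -16), -99)) = Mul(81, Add(-51, -99)) = Mul(81, -150) = -12150)
Add(Add(-36651, Add(Add(Function('E')(178, 156), G), 51938)), -184404) = Add(Add(-36651, Add(Add(Mul(-181, 178), -12150), 51938)), -184404) = Add(Add(-36651, Add(Add(-32218, -12150), 51938)), -184404) = Add(Add(-36651, Add(-44368, 51938)), -184404) = Add(Add(-36651, 7570), -184404) = Add(-29081, -184404) = -213485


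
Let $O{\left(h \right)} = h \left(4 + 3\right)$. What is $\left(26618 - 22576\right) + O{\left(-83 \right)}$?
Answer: $3461$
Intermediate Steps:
$O{\left(h \right)} = 7 h$ ($O{\left(h \right)} = h 7 = 7 h$)
$\left(26618 - 22576\right) + O{\left(-83 \right)} = \left(26618 - 22576\right) + 7 \left(-83\right) = 4042 - 581 = 3461$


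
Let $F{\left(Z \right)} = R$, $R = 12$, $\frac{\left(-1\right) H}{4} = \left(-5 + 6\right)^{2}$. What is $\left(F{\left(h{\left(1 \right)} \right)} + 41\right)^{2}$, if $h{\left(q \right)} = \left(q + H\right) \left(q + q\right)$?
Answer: $2809$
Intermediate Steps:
$H = -4$ ($H = - 4 \left(-5 + 6\right)^{2} = - 4 \cdot 1^{2} = \left(-4\right) 1 = -4$)
$h{\left(q \right)} = 2 q \left(-4 + q\right)$ ($h{\left(q \right)} = \left(q - 4\right) \left(q + q\right) = \left(-4 + q\right) 2 q = 2 q \left(-4 + q\right)$)
$F{\left(Z \right)} = 12$
$\left(F{\left(h{\left(1 \right)} \right)} + 41\right)^{2} = \left(12 + 41\right)^{2} = 53^{2} = 2809$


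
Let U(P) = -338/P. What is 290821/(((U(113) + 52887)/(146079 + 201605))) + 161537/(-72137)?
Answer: 824226324019255743/431082993341 ≈ 1.9120e+6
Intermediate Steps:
290821/(((U(113) + 52887)/(146079 + 201605))) + 161537/(-72137) = 290821/(((-338/113 + 52887)/(146079 + 201605))) + 161537/(-72137) = 290821/(((-338*1/113 + 52887)/347684)) + 161537*(-1/72137) = 290821/(((-338/113 + 52887)*(1/347684))) - 161537/72137 = 290821/(((5975893/113)*(1/347684))) - 161537/72137 = 290821/(5975893/39288292) - 161537/72137 = 290821*(39288292/5975893) - 161537/72137 = 11425860367732/5975893 - 161537/72137 = 824226324019255743/431082993341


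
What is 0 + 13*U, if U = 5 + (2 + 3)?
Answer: 130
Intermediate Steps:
U = 10 (U = 5 + 5 = 10)
0 + 13*U = 0 + 13*10 = 0 + 130 = 130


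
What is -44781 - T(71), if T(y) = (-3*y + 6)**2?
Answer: -87630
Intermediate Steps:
T(y) = (6 - 3*y)**2
-44781 - T(71) = -44781 - 9*(-2 + 71)**2 = -44781 - 9*69**2 = -44781 - 9*4761 = -44781 - 1*42849 = -44781 - 42849 = -87630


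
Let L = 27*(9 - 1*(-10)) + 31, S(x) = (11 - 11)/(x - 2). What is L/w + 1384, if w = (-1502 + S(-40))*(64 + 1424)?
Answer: 96662695/69843 ≈ 1384.0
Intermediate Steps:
S(x) = 0 (S(x) = 0/(-2 + x) = 0)
w = -2234976 (w = (-1502 + 0)*(64 + 1424) = -1502*1488 = -2234976)
L = 544 (L = 27*(9 + 10) + 31 = 27*19 + 31 = 513 + 31 = 544)
L/w + 1384 = 544/(-2234976) + 1384 = 544*(-1/2234976) + 1384 = -17/69843 + 1384 = 96662695/69843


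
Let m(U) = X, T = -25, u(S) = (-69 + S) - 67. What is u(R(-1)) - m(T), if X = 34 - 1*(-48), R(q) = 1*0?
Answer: -218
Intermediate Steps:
R(q) = 0
u(S) = -136 + S
X = 82 (X = 34 + 48 = 82)
m(U) = 82
u(R(-1)) - m(T) = (-136 + 0) - 1*82 = -136 - 82 = -218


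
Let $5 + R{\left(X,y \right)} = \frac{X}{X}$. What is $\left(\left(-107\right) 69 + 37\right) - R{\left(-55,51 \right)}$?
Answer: $-7342$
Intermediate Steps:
$R{\left(X,y \right)} = -4$ ($R{\left(X,y \right)} = -5 + \frac{X}{X} = -5 + 1 = -4$)
$\left(\left(-107\right) 69 + 37\right) - R{\left(-55,51 \right)} = \left(\left(-107\right) 69 + 37\right) - -4 = \left(-7383 + 37\right) + 4 = -7346 + 4 = -7342$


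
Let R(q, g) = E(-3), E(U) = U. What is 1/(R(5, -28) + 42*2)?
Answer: 1/81 ≈ 0.012346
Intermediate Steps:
R(q, g) = -3
1/(R(5, -28) + 42*2) = 1/(-3 + 42*2) = 1/(-3 + 84) = 1/81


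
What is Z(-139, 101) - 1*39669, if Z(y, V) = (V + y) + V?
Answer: -39606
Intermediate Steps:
Z(y, V) = y + 2*V
Z(-139, 101) - 1*39669 = (-139 + 2*101) - 1*39669 = (-139 + 202) - 39669 = 63 - 39669 = -39606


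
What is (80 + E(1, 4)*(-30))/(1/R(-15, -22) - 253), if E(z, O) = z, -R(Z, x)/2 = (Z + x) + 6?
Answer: -620/3137 ≈ -0.19764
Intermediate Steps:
R(Z, x) = -12 - 2*Z - 2*x (R(Z, x) = -2*((Z + x) + 6) = -2*(6 + Z + x) = -12 - 2*Z - 2*x)
(80 + E(1, 4)*(-30))/(1/R(-15, -22) - 253) = (80 + 1*(-30))/(1/(-12 - 2*(-15) - 2*(-22)) - 253) = (80 - 30)/(1/(-12 + 30 + 44) - 253) = 50/(1/62 - 253) = 50/(-15685/62) = 50*(-62/15685) = -620/3137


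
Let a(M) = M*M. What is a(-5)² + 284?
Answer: 909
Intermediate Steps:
a(M) = M²
a(-5)² + 284 = ((-5)²)² + 284 = 25² + 284 = 625 + 284 = 909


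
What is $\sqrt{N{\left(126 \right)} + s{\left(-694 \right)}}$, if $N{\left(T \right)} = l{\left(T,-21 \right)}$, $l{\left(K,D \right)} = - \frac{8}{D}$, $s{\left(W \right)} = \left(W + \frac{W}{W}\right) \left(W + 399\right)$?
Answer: $\frac{\sqrt{90156003}}{21} \approx 452.15$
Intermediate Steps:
$s{\left(W \right)} = \left(1 + W\right) \left(399 + W\right)$ ($s{\left(W \right)} = \left(W + 1\right) \left(399 + W\right) = \left(1 + W\right) \left(399 + W\right)$)
$N{\left(T \right)} = \frac{8}{21}$ ($N{\left(T \right)} = - \frac{8}{-21} = \left(-8\right) \left(- \frac{1}{21}\right) = \frac{8}{21}$)
$\sqrt{N{\left(126 \right)} + s{\left(-694 \right)}} = \sqrt{\frac{8}{21} + \left(399 + \left(-694\right)^{2} + 400 \left(-694\right)\right)} = \sqrt{\frac{8}{21} + \left(399 + 481636 - 277600\right)} = \sqrt{\frac{8}{21} + 204435} = \sqrt{\frac{4293143}{21}} = \frac{\sqrt{90156003}}{21}$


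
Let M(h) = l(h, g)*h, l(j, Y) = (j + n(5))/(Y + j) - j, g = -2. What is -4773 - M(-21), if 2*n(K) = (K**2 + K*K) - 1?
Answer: -199419/46 ≈ -4335.2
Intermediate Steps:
n(K) = -1/2 + K**2 (n(K) = ((K**2 + K*K) - 1)/2 = ((K**2 + K**2) - 1)/2 = (2*K**2 - 1)/2 = (-1 + 2*K**2)/2 = -1/2 + K**2)
l(j, Y) = -j + (49/2 + j)/(Y + j) (l(j, Y) = (j + (-1/2 + 5**2))/(Y + j) - j = (j + (-1/2 + 25))/(Y + j) - j = (j + 49/2)/(Y + j) - j = (49/2 + j)/(Y + j) - j = -j + (49/2 + j)/(Y + j))
M(h) = h*(49/2 - h**2 + 3*h)/(-2 + h) (M(h) = ((49/2 + h - h**2 - 1*(-2)*h)/(-2 + h))*h = ((49/2 + h - h**2 + 2*h)/(-2 + h))*h = ((49/2 - h**2 + 3*h)/(-2 + h))*h = h*(49/2 - h**2 + 3*h)/(-2 + h))
-4773 - M(-21) = -4773 - (-21)*(49 - 2*(-21)**2 + 6*(-21))/(2*(-2 - 21)) = -4773 - (-21)*(49 - 2*441 - 126)/(2*(-23)) = -4773 - (-21)*(-1)*(49 - 882 - 126)/(2*23) = -4773 - (-21)*(-1)*(-959)/(2*23) = -4773 - 1*(-20139/46) = -4773 + 20139/46 = -199419/46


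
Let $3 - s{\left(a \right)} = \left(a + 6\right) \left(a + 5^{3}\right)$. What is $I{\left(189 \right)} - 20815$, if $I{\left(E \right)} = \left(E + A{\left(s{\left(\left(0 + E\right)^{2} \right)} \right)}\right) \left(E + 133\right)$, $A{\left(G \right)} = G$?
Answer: $-412375712515$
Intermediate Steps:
$s{\left(a \right)} = 3 - \left(6 + a\right) \left(125 + a\right)$ ($s{\left(a \right)} = 3 - \left(a + 6\right) \left(a + 5^{3}\right) = 3 - \left(6 + a\right) \left(a + 125\right) = 3 - \left(6 + a\right) \left(125 + a\right)$)
$I{\left(E \right)} = \left(133 + E\right) \left(-747 + E - E^{4} - 131 E^{2}\right)$ ($I{\left(E \right)} = \left(E - \left(747 + \left(\left(0 + E\right)^{2}\right)^{2} + 131 \left(0 + E\right)^{2}\right)\right) \left(E + 133\right) = \left(E - \left(747 + \left(E^{2}\right)^{2} + 131 E^{2}\right)\right) \left(133 + E\right) = \left(E - \left(747 + E^{4} + 131 E^{2}\right)\right) \left(133 + E\right) = \left(-747 + E - E^{4} - 131 E^{2}\right) \left(133 + E\right) = \left(133 + E\right) \left(-747 + E - E^{4} - 131 E^{2}\right)$)
$I{\left(189 \right)} - 20815 = \left(-99351 - 189^{5} - 17422 \cdot 189^{2} - 116046 - 133 \cdot 189^{4} - 131 \cdot 189^{3}\right) - 20815 = \left(-99351 - 241162079949 - 622331262 - 116046 - 169706648853 - 884416239\right) - 20815 = -412375691700 - 20815 = -412375712515$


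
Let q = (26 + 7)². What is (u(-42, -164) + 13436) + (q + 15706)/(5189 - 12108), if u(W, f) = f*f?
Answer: 279040313/6919 ≈ 40330.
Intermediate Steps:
u(W, f) = f²
q = 1089 (q = 33² = 1089)
(u(-42, -164) + 13436) + (q + 15706)/(5189 - 12108) = ((-164)² + 13436) + (1089 + 15706)/(5189 - 12108) = (26896 + 13436) + 16795/(-6919) = 40332 + 16795*(-1/6919) = 40332 - 16795/6919 = 279040313/6919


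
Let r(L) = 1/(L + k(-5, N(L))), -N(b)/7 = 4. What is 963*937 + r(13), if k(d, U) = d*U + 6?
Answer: 143470630/159 ≈ 9.0233e+5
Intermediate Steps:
N(b) = -28 (N(b) = -7*4 = -28)
k(d, U) = 6 + U*d (k(d, U) = U*d + 6 = 6 + U*d)
r(L) = 1/(146 + L) (r(L) = 1/(L + (6 - 28*(-5))) = 1/(L + (6 + 140)) = 1/(L + 146) = 1/(146 + L))
963*937 + r(13) = 963*937 + 1/(146 + 13) = 902331 + 1/159 = 143470630/159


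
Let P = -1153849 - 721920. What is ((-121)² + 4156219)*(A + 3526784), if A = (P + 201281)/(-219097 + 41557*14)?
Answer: 5335224009042142560/362701 ≈ 1.4710e+13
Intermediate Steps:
P = -1875769
A = -1674488/362701 (A = (-1875769 + 201281)/(-219097 + 41557*14) = -1674488/(-219097 + 581798) = -1674488/362701 ≈ -4.6167)
((-121)² + 4156219)*(A + 3526784) = ((-121)² + 4156219)*(-1674488/362701 + 3526784) = (14641 + 4156219)*(1279166409096/362701) = 4170860*(1279166409096/362701) = 5335224009042142560/362701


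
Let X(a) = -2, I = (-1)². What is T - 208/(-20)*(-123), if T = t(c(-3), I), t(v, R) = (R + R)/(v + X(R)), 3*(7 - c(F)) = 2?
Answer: -83118/65 ≈ -1278.7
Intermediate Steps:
I = 1
c(F) = 19/3 (c(F) = 7 - ⅓*2 = 7 - ⅔ = 19/3)
t(v, R) = 2*R/(-2 + v) (t(v, R) = (R + R)/(v - 2) = (2*R)/(-2 + v) = 2*R/(-2 + v))
T = 6/13 (T = 2*1/(-2 + 19/3) = 2*1/(13/3) = 2*1*(3/13) = 6/13 ≈ 0.46154)
T - 208/(-20)*(-123) = 6/13 - 208/(-20)*(-123) = 6/13 - 208*(-1/20)*(-123) = 6/13 + (52/5)*(-123) = 6/13 - 6396/5 = -83118/65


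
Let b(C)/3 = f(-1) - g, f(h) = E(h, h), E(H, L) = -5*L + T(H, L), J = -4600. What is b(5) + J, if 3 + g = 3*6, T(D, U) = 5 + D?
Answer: -4618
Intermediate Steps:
E(H, L) = 5 + H - 5*L (E(H, L) = -5*L + (5 + H) = 5 + H - 5*L)
f(h) = 5 - 4*h (f(h) = 5 + h - 5*h = 5 - 4*h)
g = 15 (g = -3 + 3*6 = -3 + 18 = 15)
b(C) = -18 (b(C) = 3*((5 - 4*(-1)) - 1*15) = 3*((5 + 4) - 15) = 3*(9 - 15) = 3*(-6) = -18)
b(5) + J = -18 - 4600 = -4618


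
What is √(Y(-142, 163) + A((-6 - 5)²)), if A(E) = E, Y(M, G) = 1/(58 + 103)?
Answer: √3136602/161 ≈ 11.000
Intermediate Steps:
Y(M, G) = 1/161
√(Y(-142, 163) + A((-6 - 5)²)) = √(1/161 + (-6 - 5)²) = √(1/161 + (-11)²) = √(1/161 + 121) = √(19482/161) = √3136602/161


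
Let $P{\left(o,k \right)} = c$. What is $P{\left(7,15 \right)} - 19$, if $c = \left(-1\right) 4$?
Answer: $-23$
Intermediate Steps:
$c = -4$
$P{\left(o,k \right)} = -4$
$P{\left(7,15 \right)} - 19 = -4 - 19 = -23$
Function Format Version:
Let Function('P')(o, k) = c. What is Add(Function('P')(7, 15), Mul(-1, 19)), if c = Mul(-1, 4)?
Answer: -23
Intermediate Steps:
c = -4
Function('P')(o, k) = -4
Add(Function('P')(7, 15), Mul(-1, 19)) = Add(-4, Mul(-1, 19)) = Add(-4, -19) = -23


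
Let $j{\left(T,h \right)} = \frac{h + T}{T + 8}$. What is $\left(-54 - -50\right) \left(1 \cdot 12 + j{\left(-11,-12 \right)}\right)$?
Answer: $- \frac{236}{3} \approx -78.667$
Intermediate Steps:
$j{\left(T,h \right)} = \frac{T + h}{8 + T}$
$\left(-54 - -50\right) \left(1 \cdot 12 + j{\left(-11,-12 \right)}\right) = \left(-54 - -50\right) \left(1 \cdot 12 + \frac{-11 - 12}{8 - 11}\right) = \left(-54 + 50\right) \left(12 + \frac{1}{-3} \left(-23\right)\right) = - 4 \left(12 - - \frac{23}{3}\right) = - 4 \left(12 + \frac{23}{3}\right) = \left(-4\right) \frac{59}{3} = - \frac{236}{3}$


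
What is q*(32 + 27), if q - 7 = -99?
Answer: -5428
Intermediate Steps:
q = -92 (q = 7 - 99 = -92)
q*(32 + 27) = -92*(32 + 27) = -92*59 = -5428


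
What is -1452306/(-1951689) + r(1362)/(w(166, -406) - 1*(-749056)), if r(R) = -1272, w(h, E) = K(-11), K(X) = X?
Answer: 361786666454/487300962335 ≈ 0.74243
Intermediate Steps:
w(h, E) = -11
-1452306/(-1951689) + r(1362)/(w(166, -406) - 1*(-749056)) = -1452306/(-1951689) - 1272/(-11 - 1*(-749056)) = -1452306*(-1/1951689) - 1272/(-11 + 749056) = 484102/650563 - 1272/749045 = 361786666454/487300962335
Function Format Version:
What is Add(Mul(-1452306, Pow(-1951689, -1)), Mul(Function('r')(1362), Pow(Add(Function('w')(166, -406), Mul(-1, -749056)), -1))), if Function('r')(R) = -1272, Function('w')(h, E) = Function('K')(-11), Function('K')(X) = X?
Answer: Rational(361786666454, 487300962335) ≈ 0.74243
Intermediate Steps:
Function('w')(h, E) = -11
Add(Mul(-1452306, Pow(-1951689, -1)), Mul(Function('r')(1362), Pow(Add(Function('w')(166, -406), Mul(-1, -749056)), -1))) = Add(Mul(-1452306, Pow(-1951689, -1)), Mul(-1272, Pow(Add(-11, Mul(-1, -749056)), -1))) = Add(Mul(-1452306, Rational(-1, 1951689)), Mul(-1272, Pow(Add(-11, 749056), -1))) = Add(Rational(484102, 650563), Mul(-1272, Pow(749045, -1))) = Add(Rational(484102, 650563), Mul(-1272, Rational(1, 749045))) = Add(Rational(484102, 650563), Rational(-1272, 749045)) = Rational(361786666454, 487300962335)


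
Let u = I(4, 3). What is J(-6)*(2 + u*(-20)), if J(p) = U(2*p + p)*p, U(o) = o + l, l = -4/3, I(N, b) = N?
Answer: -9048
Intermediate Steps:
l = -4/3 (l = -4*1/3 = -4/3 ≈ -1.3333)
u = 4
U(o) = -4/3 + o (U(o) = o - 4/3 = -4/3 + o)
J(p) = p*(-4/3 + 3*p) (J(p) = (-4/3 + (2*p + p))*p = (-4/3 + 3*p)*p = p*(-4/3 + 3*p))
J(-6)*(2 + u*(-20)) = ((1/3)*(-6)*(-4 + 9*(-6)))*(2 + 4*(-20)) = ((1/3)*(-6)*(-4 - 54))*(2 - 80) = ((1/3)*(-6)*(-58))*(-78) = 116*(-78) = -9048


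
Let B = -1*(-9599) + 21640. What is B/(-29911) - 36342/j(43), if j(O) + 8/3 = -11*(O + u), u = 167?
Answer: 1522170252/103761259 ≈ 14.670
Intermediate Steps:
j(O) = -5519/3 - 11*O (j(O) = -8/3 - 11*(O + 167) = -8/3 - 11*(167 + O) = -8/3 + (-1837 - 11*O) = -5519/3 - 11*O)
B = 31239 (B = 9599 + 21640 = 31239)
B/(-29911) - 36342/j(43) = 31239/(-29911) - 36342/(-5519/3 - 11*43) = 31239*(-1/29911) - 36342/(-5519/3 - 473) = -31239/29911 - 36342/(-6938/3) = -31239/29911 - 36342*(-3/6938) = -31239/29911 + 54513/3469 = 1522170252/103761259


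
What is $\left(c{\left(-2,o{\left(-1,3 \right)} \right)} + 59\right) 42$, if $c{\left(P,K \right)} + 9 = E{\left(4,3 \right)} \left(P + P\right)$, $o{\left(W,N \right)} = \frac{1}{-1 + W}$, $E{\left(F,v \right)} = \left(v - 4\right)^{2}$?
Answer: $1932$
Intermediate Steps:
$E{\left(F,v \right)} = \left(-4 + v\right)^{2}$
$c{\left(P,K \right)} = -9 + 2 P$ ($c{\left(P,K \right)} = -9 + \left(-4 + 3\right)^{2} \left(P + P\right) = -9 + \left(-1\right)^{2} \cdot 2 P = -9 + 1 \cdot 2 P = -9 + 2 P$)
$\left(c{\left(-2,o{\left(-1,3 \right)} \right)} + 59\right) 42 = \left(\left(-9 + 2 \left(-2\right)\right) + 59\right) 42 = \left(\left(-9 - 4\right) + 59\right) 42 = \left(-13 + 59\right) 42 = 46 \cdot 42 = 1932$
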